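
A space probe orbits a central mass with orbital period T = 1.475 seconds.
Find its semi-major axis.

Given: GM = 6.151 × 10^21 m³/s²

Invert Kepler's third law: a = (GM · T² / (4π²))^(1/3).
Substituting T = 1.475 s and GM = 6.151e+21 m³/s²:
a = (6.151e+21 · (1.475)² / (4π²))^(1/3) m
a ≈ 6.973e+06 m = 6.973 Mm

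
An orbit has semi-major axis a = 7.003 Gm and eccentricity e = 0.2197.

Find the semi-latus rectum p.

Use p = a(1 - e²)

Convert to SI: a = 7.003 Gm = 7.003e+09 m.
p = a (1 − e²).
p = 7.003e+09 · (1 − (0.2197)²) = 7.003e+09 · 0.951732 ≈ 6.665e+09 m = 6.665 Gm.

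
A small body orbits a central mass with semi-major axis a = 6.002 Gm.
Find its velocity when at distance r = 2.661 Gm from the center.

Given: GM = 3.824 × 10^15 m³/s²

Convert to SI: a = 6.002 Gm = 6.002e+09 m; r = 2.661 Gm = 2.661e+09 m.
Vis-viva: v = √(GM · (2/r − 1/a)).
2/r − 1/a = 2/2.661e+09 − 1/6.002e+09 = 5.84986e-10 m⁻¹.
v = √(3.824e+15 · 5.84986e-10) m/s ≈ 1496 m/s = 1.496 km/s.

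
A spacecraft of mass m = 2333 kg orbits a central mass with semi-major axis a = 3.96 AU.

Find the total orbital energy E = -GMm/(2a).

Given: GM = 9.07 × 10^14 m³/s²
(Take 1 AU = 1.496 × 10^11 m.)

Convert to SI: a = 3.96 AU = 5.92416e+11 m.
E = −GMm / (2a).
E = −9.07e+14 · 2333 / (2 · 5.92416e+11) J ≈ -1.786e+06 J = -1.786 MJ.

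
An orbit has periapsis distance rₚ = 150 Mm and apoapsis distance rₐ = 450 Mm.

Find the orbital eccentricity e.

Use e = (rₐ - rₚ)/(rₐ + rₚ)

Convert to SI: rₚ = 150 Mm = 1.5e+08 m; rₐ = 450 Mm = 4.5e+08 m.
e = (rₐ − rₚ) / (rₐ + rₚ).
e = (4.5e+08 − 1.5e+08) / (4.5e+08 + 1.5e+08) = 3e+08 / 6e+08 ≈ 0.5.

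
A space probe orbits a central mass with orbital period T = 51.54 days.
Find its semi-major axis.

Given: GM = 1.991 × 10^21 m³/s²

Convert to SI: T = 51.54 days = 4.45306e+06 s.
Invert Kepler's third law: a = (GM · T² / (4π²))^(1/3).
Substituting T = 4.45306e+06 s and GM = 1.991e+21 m³/s²:
a = (1.991e+21 · (4.45306e+06)² / (4π²))^(1/3) m
a ≈ 1e+11 m = 100 Gm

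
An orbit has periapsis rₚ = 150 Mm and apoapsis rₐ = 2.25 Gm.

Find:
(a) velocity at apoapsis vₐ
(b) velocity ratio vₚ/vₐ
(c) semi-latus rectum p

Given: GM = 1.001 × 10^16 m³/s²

Convert to SI: rₚ = 150 Mm = 1.5e+08 m; rₐ = 2.25 Gm = 2.25e+09 m.
(a) With a = (rₚ + rₐ)/2 = 1.2e+09 m, vₐ = √(GM (2/rₐ − 1/a)) = √(1.001e+16 · (2/2.25e+09 − 1/1.2e+09)) m/s ≈ 745.7 m/s
(b) Conservation of angular momentum (rₚvₚ = rₐvₐ) gives vₚ/vₐ = rₐ/rₚ = 2.25e+09/1.5e+08 ≈ 15
(c) From a = (rₚ + rₐ)/2 = 1.2e+09 m and e = (rₐ − rₚ)/(rₐ + rₚ) = 0.875, p = a(1 − e²) = 1.2e+09 · (1 − (0.875)²) ≈ 2.812e+08 m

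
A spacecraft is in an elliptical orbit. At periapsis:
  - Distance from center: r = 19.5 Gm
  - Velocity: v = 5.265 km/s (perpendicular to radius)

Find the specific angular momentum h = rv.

Convert to SI: r = 19.5 Gm = 1.95e+10 m; v = 5.265 km/s = 5265 m/s.
With v perpendicular to r, h = r · v.
h = 1.95e+10 · 5265 m²/s ≈ 1.027e+14 m²/s.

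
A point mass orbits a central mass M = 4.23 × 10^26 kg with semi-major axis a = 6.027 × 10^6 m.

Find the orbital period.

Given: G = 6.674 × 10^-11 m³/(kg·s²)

GM = G · M = 6.674e-11 · 4.23e+26 = 2.8231e+16 m³/s².
Kepler's third law: T = 2π √(a³ / GM).
Substituting a = 6.027e+06 m and GM = 2.8231e+16 m³/s²:
T = 2π √((6.027e+06)³ / 2.8231e+16) s
T ≈ 553.3 s = 9.222 minutes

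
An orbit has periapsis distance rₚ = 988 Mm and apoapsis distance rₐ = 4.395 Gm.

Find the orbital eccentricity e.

Convert to SI: rₚ = 988 Mm = 9.88e+08 m; rₐ = 4.395 Gm = 4.395e+09 m.
e = (rₐ − rₚ) / (rₐ + rₚ).
e = (4.395e+09 − 9.88e+08) / (4.395e+09 + 9.88e+08) = 3.407e+09 / 5.383e+09 ≈ 0.6329.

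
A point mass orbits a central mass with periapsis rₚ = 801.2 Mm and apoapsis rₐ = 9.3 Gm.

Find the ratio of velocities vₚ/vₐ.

Convert to SI: rₚ = 801.2 Mm = 8.012e+08 m; rₐ = 9.3 Gm = 9.3e+09 m.
Conservation of angular momentum gives rₚvₚ = rₐvₐ, so vₚ/vₐ = rₐ/rₚ.
vₚ/vₐ = 9.3e+09 / 8.012e+08 ≈ 11.61.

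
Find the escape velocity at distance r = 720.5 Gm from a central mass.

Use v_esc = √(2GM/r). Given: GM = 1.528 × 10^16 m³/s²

Convert to SI: r = 720.5 Gm = 7.205e+11 m.
Escape velocity comes from setting total energy to zero: ½v² − GM/r = 0 ⇒ v_esc = √(2GM / r).
v_esc = √(2 · 1.528e+16 / 7.205e+11) m/s ≈ 205.9 m/s = 205.9 m/s.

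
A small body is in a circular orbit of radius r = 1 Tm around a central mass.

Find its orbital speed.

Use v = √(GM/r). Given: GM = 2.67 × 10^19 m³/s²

Convert to SI: r = 1 Tm = 1e+12 m.
For a circular orbit, gravity supplies the centripetal force, so v = √(GM / r).
v = √(2.67e+19 / 1e+12) m/s ≈ 5167 m/s = 5.167 km/s.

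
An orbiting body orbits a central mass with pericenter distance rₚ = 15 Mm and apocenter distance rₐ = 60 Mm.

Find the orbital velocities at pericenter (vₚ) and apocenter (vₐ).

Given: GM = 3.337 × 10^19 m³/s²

Convert to SI: rₚ = 15 Mm = 1.5e+07 m; rₐ = 60 Mm = 6e+07 m.
Use the vis-viva equation v² = GM(2/r − 1/a) with a = (rₚ + rₐ)/2 = (1.5e+07 + 6e+07)/2 = 3.75e+07 m.
vₚ = √(GM · (2/rₚ − 1/a)) = √(3.337e+19 · (2/1.5e+07 − 1/3.75e+07)) m/s ≈ 1.887e+06 m/s = 1887 km/s.
vₐ = √(GM · (2/rₐ − 1/a)) = √(3.337e+19 · (2/6e+07 − 1/3.75e+07)) m/s ≈ 4.717e+05 m/s = 471.7 km/s.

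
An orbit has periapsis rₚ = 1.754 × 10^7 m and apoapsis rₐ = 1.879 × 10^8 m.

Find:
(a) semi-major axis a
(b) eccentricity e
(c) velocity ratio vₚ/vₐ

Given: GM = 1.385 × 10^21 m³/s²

(a) a = (rₚ + rₐ)/2 = (1.754e+07 + 1.879e+08)/2 ≈ 1.027e+08 m
(b) e = (rₐ − rₚ)/(rₐ + rₚ) = (1.879e+08 − 1.754e+07)/(1.879e+08 + 1.754e+07) ≈ 0.8292
(c) Conservation of angular momentum (rₚvₚ = rₐvₐ) gives vₚ/vₐ = rₐ/rₚ = 1.879e+08/1.754e+07 ≈ 10.71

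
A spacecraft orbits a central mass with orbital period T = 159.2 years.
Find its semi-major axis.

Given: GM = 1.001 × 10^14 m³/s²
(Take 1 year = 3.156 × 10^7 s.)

Convert to SI: T = 159.2 years = 5.02435e+09 s.
Invert Kepler's third law: a = (GM · T² / (4π²))^(1/3).
Substituting T = 5.02435e+09 s and GM = 1.001e+14 m³/s²:
a = (1.001e+14 · (5.02435e+09)² / (4π²))^(1/3) m
a ≈ 4e+10 m = 40 Gm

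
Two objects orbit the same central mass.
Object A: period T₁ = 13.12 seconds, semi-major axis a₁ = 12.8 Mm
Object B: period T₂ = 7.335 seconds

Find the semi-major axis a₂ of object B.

Convert to SI: a₁ = 12.8 Mm = 1.28e+07 m.
Kepler's third law: (T₁/T₂)² = (a₁/a₂)³ ⇒ a₂ = a₁ · (T₂/T₁)^(2/3).
T₂/T₁ = 7.335 / 13.12 = 0.55907.
a₂ = 1.28e+07 · (0.55907)^(2/3) m ≈ 8.687e+06 m = 8.687 Mm.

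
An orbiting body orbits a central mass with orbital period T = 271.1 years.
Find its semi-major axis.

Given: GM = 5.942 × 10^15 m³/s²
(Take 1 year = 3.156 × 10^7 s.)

Convert to SI: T = 271.1 years = 8.55592e+09 s.
Invert Kepler's third law: a = (GM · T² / (4π²))^(1/3).
Substituting T = 8.55592e+09 s and GM = 5.942e+15 m³/s²:
a = (5.942e+15 · (8.55592e+09)² / (4π²))^(1/3) m
a ≈ 2.225e+11 m = 222.5 Gm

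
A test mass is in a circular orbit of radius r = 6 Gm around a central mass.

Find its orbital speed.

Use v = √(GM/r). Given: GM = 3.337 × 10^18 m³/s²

Convert to SI: r = 6 Gm = 6e+09 m.
For a circular orbit, gravity supplies the centripetal force, so v = √(GM / r).
v = √(3.337e+18 / 6e+09) m/s ≈ 2.358e+04 m/s = 23.58 km/s.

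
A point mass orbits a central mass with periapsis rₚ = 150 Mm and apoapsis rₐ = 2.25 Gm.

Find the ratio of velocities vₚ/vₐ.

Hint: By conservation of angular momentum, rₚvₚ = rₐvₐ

Convert to SI: rₚ = 150 Mm = 1.5e+08 m; rₐ = 2.25 Gm = 2.25e+09 m.
Conservation of angular momentum gives rₚvₚ = rₐvₐ, so vₚ/vₐ = rₐ/rₚ.
vₚ/vₐ = 2.25e+09 / 1.5e+08 ≈ 15.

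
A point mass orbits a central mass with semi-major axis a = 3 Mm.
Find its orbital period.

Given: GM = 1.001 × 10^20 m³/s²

Convert to SI: a = 3 Mm = 3e+06 m.
Kepler's third law: T = 2π √(a³ / GM).
Substituting a = 3e+06 m and GM = 1.001e+20 m³/s²:
T = 2π √((3e+06)³ / 1.001e+20) s
T ≈ 3.263 s = 3.263 seconds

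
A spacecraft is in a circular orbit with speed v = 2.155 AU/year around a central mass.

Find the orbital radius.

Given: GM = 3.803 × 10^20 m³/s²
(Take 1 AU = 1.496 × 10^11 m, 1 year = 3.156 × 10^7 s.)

Convert to SI: v = 2.155 AU/year = 10215.1 m/s.
For a circular orbit, v² = GM / r, so r = GM / v².
r = 3.803e+20 / (10215.1)² m ≈ 3.645e+12 m = 24.36 AU.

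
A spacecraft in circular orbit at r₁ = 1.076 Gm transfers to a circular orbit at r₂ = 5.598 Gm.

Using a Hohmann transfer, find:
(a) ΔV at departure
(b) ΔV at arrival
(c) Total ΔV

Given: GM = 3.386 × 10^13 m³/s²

Convert to SI: r₁ = 1.076 Gm = 1.076e+09 m; r₂ = 5.598 Gm = 5.598e+09 m.
Transfer semi-major axis: a_t = (r₁ + r₂)/2 = (1.076e+09 + 5.598e+09)/2 = 3.337e+09 m.
Circular speeds: v₁ = √(GM/r₁) = 177.393 m/s, v₂ = √(GM/r₂) = 77.7727 m/s.
Transfer speeds (vis-viva v² = GM(2/r − 1/a_t)): v₁ᵗ = 229.761 m/s, v₂ᵗ = 44.1626 m/s.
(a) ΔV₁ = |v₁ᵗ − v₁| ≈ 52.37 m/s = 52.37 m/s.
(b) ΔV₂ = |v₂ − v₂ᵗ| ≈ 33.61 m/s = 33.61 m/s.
(c) ΔV_total = ΔV₁ + ΔV₂ ≈ 85.98 m/s = 85.98 m/s.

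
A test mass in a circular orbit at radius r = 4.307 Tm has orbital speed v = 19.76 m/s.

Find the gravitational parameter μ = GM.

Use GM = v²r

Convert to SI: r = 4.307 Tm = 4.307e+12 m.
For a circular orbit v² = GM/r, so GM = v² · r.
GM = (19.76)² · 4.307e+12 m³/s² ≈ 1.682e+15 m³/s² = 1.682 × 10^15 m³/s².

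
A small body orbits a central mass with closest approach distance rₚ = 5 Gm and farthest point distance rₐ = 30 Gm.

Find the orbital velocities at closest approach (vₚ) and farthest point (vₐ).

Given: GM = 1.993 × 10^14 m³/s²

Convert to SI: rₚ = 5 Gm = 5e+09 m; rₐ = 30 Gm = 3e+10 m.
Use the vis-viva equation v² = GM(2/r − 1/a) with a = (rₚ + rₐ)/2 = (5e+09 + 3e+10)/2 = 1.75e+10 m.
vₚ = √(GM · (2/rₚ − 1/a)) = √(1.993e+14 · (2/5e+09 − 1/1.75e+10)) m/s ≈ 261.4 m/s = 261.4 m/s.
vₐ = √(GM · (2/rₐ − 1/a)) = √(1.993e+14 · (2/3e+10 − 1/1.75e+10)) m/s ≈ 43.57 m/s = 43.57 m/s.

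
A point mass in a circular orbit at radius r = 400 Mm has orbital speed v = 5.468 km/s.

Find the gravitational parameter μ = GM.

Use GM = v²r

Convert to SI: r = 400 Mm = 4e+08 m; v = 5.468 km/s = 5468 m/s.
For a circular orbit v² = GM/r, so GM = v² · r.
GM = (5468)² · 4e+08 m³/s² ≈ 1.196e+16 m³/s² = 1.196 × 10^16 m³/s².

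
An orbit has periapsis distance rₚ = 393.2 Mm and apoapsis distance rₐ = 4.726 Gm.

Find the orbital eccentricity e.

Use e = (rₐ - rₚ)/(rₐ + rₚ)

Convert to SI: rₚ = 393.2 Mm = 3.932e+08 m; rₐ = 4.726 Gm = 4.726e+09 m.
e = (rₐ − rₚ) / (rₐ + rₚ).
e = (4.726e+09 − 3.932e+08) / (4.726e+09 + 3.932e+08) = 4.3328e+09 / 5.1192e+09 ≈ 0.8464.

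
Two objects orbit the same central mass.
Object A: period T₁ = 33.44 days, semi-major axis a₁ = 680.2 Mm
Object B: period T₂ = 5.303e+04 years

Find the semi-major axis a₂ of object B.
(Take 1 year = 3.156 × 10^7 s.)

Convert to SI: T₁ = 33.44 days = 2.88922e+06 s; a₁ = 680.2 Mm = 6.802e+08 m; T₂ = 5.303e+04 years = 1.67363e+12 s.
Kepler's third law: (T₁/T₂)² = (a₁/a₂)³ ⇒ a₂ = a₁ · (T₂/T₁)^(2/3).
T₂/T₁ = 1.67363e+12 / 2.88922e+06 = 579267.
a₂ = 6.802e+08 · (579267)^(2/3) m ≈ 4.727e+12 m = 4.727 Tm.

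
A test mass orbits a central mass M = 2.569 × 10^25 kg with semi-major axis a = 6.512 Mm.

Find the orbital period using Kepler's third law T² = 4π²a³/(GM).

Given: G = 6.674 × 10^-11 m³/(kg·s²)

Convert to SI: a = 6.512 Mm = 6.512e+06 m.
GM = G · M = 6.674e-11 · 2.569e+25 = 1.71455e+15 m³/s².
Kepler's third law: T = 2π √(a³ / GM).
Substituting a = 6.512e+06 m and GM = 1.71455e+15 m³/s²:
T = 2π √((6.512e+06)³ / 1.71455e+15) s
T ≈ 2522 s = 42.03 minutes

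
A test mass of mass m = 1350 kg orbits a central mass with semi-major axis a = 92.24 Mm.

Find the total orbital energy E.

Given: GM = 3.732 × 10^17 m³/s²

Convert to SI: a = 92.24 Mm = 9.224e+07 m.
E = −GMm / (2a).
E = −3.732e+17 · 1350 / (2 · 9.224e+07) J ≈ -2.731e+12 J = -2.731 TJ.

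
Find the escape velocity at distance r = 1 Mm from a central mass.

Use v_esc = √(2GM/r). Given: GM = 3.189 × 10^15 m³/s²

Convert to SI: r = 1 Mm = 1e+06 m.
Escape velocity comes from setting total energy to zero: ½v² − GM/r = 0 ⇒ v_esc = √(2GM / r).
v_esc = √(2 · 3.189e+15 / 1e+06) m/s ≈ 7.986e+04 m/s = 79.86 km/s.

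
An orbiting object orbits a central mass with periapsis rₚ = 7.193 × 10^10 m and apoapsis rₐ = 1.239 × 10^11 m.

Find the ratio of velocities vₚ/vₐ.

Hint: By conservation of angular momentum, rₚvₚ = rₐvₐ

Conservation of angular momentum gives rₚvₚ = rₐvₐ, so vₚ/vₐ = rₐ/rₚ.
vₚ/vₐ = 1.239e+11 / 7.193e+10 ≈ 1.723.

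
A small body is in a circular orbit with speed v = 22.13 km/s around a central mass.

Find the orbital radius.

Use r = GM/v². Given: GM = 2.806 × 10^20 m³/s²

Convert to SI: v = 22.13 km/s = 22130 m/s.
For a circular orbit, v² = GM / r, so r = GM / v².
r = 2.806e+20 / (22130)² m ≈ 5.73e+11 m = 573 Gm.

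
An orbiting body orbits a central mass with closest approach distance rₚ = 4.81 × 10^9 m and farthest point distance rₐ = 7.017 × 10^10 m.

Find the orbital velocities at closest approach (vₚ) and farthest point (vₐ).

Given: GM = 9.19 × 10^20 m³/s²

Use the vis-viva equation v² = GM(2/r − 1/a) with a = (rₚ + rₐ)/2 = (4.81e+09 + 7.017e+10)/2 = 3.749e+10 m.
vₚ = √(GM · (2/rₚ − 1/a)) = √(9.19e+20 · (2/4.81e+09 − 1/3.749e+10)) m/s ≈ 5.98e+05 m/s = 598 km/s.
vₐ = √(GM · (2/rₐ − 1/a)) = √(9.19e+20 · (2/7.017e+10 − 1/3.749e+10)) m/s ≈ 4.099e+04 m/s = 40.99 km/s.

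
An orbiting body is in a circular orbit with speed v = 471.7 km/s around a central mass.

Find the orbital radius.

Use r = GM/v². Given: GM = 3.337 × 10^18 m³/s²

Convert to SI: v = 471.7 km/s = 471700 m/s.
For a circular orbit, v² = GM / r, so r = GM / v².
r = 3.337e+18 / (471700)² m ≈ 1.5e+07 m = 15 Mm.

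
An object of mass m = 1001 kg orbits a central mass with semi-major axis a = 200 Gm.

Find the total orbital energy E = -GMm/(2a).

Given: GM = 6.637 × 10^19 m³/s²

Convert to SI: a = 200 Gm = 2e+11 m.
E = −GMm / (2a).
E = −6.637e+19 · 1001 / (2 · 2e+11) J ≈ -1.661e+11 J = -166.1 GJ.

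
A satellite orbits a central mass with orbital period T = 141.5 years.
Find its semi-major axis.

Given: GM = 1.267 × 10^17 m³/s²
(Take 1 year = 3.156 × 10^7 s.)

Convert to SI: T = 141.5 years = 4.46574e+09 s.
Invert Kepler's third law: a = (GM · T² / (4π²))^(1/3).
Substituting T = 4.46574e+09 s and GM = 1.267e+17 m³/s²:
a = (1.267e+17 · (4.46574e+09)² / (4π²))^(1/3) m
a ≈ 4e+11 m = 400 Gm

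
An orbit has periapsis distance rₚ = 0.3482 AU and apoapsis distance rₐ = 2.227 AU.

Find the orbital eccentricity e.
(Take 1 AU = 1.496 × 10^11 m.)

Convert to SI: rₚ = 0.3482 AU = 5.20907e+10 m; rₐ = 2.227 AU = 3.33159e+11 m.
e = (rₐ − rₚ) / (rₐ + rₚ).
e = (3.33159e+11 − 5.20907e+10) / (3.33159e+11 + 5.20907e+10) = 2.81068e+11 / 3.8525e+11 ≈ 0.7296.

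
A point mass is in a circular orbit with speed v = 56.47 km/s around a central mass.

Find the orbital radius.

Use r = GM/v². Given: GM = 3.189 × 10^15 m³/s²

Convert to SI: v = 56.47 km/s = 56470 m/s.
For a circular orbit, v² = GM / r, so r = GM / v².
r = 3.189e+15 / (56470)² m ≈ 1e+06 m = 1 Mm.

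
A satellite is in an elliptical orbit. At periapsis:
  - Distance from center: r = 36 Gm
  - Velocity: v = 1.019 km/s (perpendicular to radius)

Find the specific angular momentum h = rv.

Convert to SI: r = 36 Gm = 3.6e+10 m; v = 1.019 km/s = 1019 m/s.
With v perpendicular to r, h = r · v.
h = 3.6e+10 · 1019 m²/s ≈ 3.668e+13 m²/s.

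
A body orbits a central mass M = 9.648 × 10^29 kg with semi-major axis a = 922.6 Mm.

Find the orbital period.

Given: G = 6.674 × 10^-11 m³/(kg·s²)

Convert to SI: a = 922.6 Mm = 9.226e+08 m.
GM = G · M = 6.674e-11 · 9.648e+29 = 6.43908e+19 m³/s².
Kepler's third law: T = 2π √(a³ / GM).
Substituting a = 9.226e+08 m and GM = 6.43908e+19 m³/s²:
T = 2π √((9.226e+08)³ / 6.43908e+19) s
T ≈ 2.194e+04 s = 6.095 hours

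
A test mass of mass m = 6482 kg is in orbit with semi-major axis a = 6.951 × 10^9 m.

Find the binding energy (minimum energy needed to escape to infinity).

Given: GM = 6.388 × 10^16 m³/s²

Total orbital energy is E = −GMm/(2a); binding energy is E_bind = −E = GMm/(2a).
E_bind = 6.388e+16 · 6482 / (2 · 6.951e+09) J ≈ 2.978e+10 J = 29.78 GJ.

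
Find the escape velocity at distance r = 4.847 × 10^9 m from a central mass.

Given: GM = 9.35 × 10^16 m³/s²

Escape velocity comes from setting total energy to zero: ½v² − GM/r = 0 ⇒ v_esc = √(2GM / r).
v_esc = √(2 · 9.35e+16 / 4.847e+09) m/s ≈ 6211 m/s = 6.211 km/s.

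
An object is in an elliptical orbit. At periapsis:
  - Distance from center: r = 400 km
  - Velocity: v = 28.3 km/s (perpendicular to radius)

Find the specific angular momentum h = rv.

Convert to SI: r = 400 km = 400000 m; v = 28.3 km/s = 28300 m/s.
With v perpendicular to r, h = r · v.
h = 400000 · 28300 m²/s ≈ 1.132e+10 m²/s.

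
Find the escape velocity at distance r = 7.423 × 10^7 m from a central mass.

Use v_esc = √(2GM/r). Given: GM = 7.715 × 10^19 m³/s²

Escape velocity comes from setting total energy to zero: ½v² − GM/r = 0 ⇒ v_esc = √(2GM / r).
v_esc = √(2 · 7.715e+19 / 7.423e+07) m/s ≈ 1.442e+06 m/s = 1442 km/s.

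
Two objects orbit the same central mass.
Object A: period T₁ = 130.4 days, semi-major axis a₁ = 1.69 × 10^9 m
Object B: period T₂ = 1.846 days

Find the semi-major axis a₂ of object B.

Convert to SI: T₁ = 130.4 days = 1.12666e+07 s; T₂ = 1.846 days = 159494 s.
Kepler's third law: (T₁/T₂)² = (a₁/a₂)³ ⇒ a₂ = a₁ · (T₂/T₁)^(2/3).
T₂/T₁ = 159494 / 1.12666e+07 = 0.0141564.
a₂ = 1.69e+09 · (0.0141564)^(2/3) m ≈ 9.89e+07 m = 9.89 × 10^7 m.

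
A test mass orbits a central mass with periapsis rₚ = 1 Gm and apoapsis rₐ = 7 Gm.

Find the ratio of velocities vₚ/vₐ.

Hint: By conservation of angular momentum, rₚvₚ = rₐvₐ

Convert to SI: rₚ = 1 Gm = 1e+09 m; rₐ = 7 Gm = 7e+09 m.
Conservation of angular momentum gives rₚvₚ = rₐvₐ, so vₚ/vₐ = rₐ/rₚ.
vₚ/vₐ = 7e+09 / 1e+09 ≈ 7.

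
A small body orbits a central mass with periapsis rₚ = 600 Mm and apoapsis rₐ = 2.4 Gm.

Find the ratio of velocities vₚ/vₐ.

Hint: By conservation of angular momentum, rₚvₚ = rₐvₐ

Convert to SI: rₚ = 600 Mm = 6e+08 m; rₐ = 2.4 Gm = 2.4e+09 m.
Conservation of angular momentum gives rₚvₚ = rₐvₐ, so vₚ/vₐ = rₐ/rₚ.
vₚ/vₐ = 2.4e+09 / 6e+08 ≈ 4.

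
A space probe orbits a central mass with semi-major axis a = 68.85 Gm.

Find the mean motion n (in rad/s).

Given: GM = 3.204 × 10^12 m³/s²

Convert to SI: a = 68.85 Gm = 6.885e+10 m.
n = √(GM / a³).
n = √(3.204e+12 / (6.885e+10)³) rad/s ≈ 9.908e-11 rad/s.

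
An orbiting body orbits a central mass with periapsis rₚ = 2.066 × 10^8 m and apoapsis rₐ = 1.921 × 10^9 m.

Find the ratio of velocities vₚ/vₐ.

Conservation of angular momentum gives rₚvₚ = rₐvₐ, so vₚ/vₐ = rₐ/rₚ.
vₚ/vₐ = 1.921e+09 / 2.066e+08 ≈ 9.298.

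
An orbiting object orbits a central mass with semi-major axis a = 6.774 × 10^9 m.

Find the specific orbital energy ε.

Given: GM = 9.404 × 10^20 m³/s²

ε = −GM / (2a).
ε = −9.404e+20 / (2 · 6.774e+09) J/kg ≈ -6.941e+10 J/kg = -69.41 GJ/kg.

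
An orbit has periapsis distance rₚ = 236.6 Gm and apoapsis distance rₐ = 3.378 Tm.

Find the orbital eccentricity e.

Convert to SI: rₚ = 236.6 Gm = 2.366e+11 m; rₐ = 3.378 Tm = 3.378e+12 m.
e = (rₐ − rₚ) / (rₐ + rₚ).
e = (3.378e+12 − 2.366e+11) / (3.378e+12 + 2.366e+11) = 3.1414e+12 / 3.6146e+12 ≈ 0.8691.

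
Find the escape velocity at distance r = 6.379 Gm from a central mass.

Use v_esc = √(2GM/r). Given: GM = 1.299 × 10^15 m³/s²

Convert to SI: r = 6.379 Gm = 6.379e+09 m.
Escape velocity comes from setting total energy to zero: ½v² − GM/r = 0 ⇒ v_esc = √(2GM / r).
v_esc = √(2 · 1.299e+15 / 6.379e+09) m/s ≈ 638.2 m/s = 638.2 m/s.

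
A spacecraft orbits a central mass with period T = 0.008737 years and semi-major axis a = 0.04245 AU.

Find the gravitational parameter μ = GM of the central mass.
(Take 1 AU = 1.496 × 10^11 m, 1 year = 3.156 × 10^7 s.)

Convert to SI: T = 0.008737 years = 275740 s; a = 0.04245 AU = 6.35052e+09 m.
GM = 4π² · a³ / T².
GM = 4π² · (6.35052e+09)³ / (275740)² m³/s² ≈ 1.33e+20 m³/s² = 1.33 × 10^20 m³/s².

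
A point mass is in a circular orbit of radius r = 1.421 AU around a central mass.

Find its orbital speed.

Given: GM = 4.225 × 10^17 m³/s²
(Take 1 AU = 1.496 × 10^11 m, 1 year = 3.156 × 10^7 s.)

Convert to SI: r = 1.421 AU = 2.12582e+11 m.
For a circular orbit, gravity supplies the centripetal force, so v = √(GM / r).
v = √(4.225e+17 / 2.12582e+11) m/s ≈ 1410 m/s = 0.2974 AU/year.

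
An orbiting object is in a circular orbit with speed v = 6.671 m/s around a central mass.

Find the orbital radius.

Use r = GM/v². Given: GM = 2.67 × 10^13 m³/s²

For a circular orbit, v² = GM / r, so r = GM / v².
r = 2.67e+13 / (6.671)² m ≈ 6e+11 m = 600 Gm.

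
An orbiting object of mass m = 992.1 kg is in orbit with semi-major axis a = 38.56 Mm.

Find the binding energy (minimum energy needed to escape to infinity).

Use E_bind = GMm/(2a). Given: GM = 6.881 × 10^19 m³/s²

Convert to SI: a = 38.56 Mm = 3.856e+07 m.
Total orbital energy is E = −GMm/(2a); binding energy is E_bind = −E = GMm/(2a).
E_bind = 6.881e+19 · 992.1 / (2 · 3.856e+07) J ≈ 8.852e+14 J = 885.2 TJ.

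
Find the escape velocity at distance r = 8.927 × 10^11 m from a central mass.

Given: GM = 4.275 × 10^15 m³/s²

Escape velocity comes from setting total energy to zero: ½v² − GM/r = 0 ⇒ v_esc = √(2GM / r).
v_esc = √(2 · 4.275e+15 / 8.927e+11) m/s ≈ 97.87 m/s = 97.87 m/s.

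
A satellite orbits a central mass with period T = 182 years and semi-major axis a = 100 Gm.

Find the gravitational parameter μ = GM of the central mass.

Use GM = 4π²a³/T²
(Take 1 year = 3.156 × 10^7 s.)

Convert to SI: T = 182 years = 5.74392e+09 s; a = 100 Gm = 1e+11 m.
GM = 4π² · a³ / T².
GM = 4π² · (1e+11)³ / (5.74392e+09)² m³/s² ≈ 1.197e+15 m³/s² = 1.197 × 10^15 m³/s².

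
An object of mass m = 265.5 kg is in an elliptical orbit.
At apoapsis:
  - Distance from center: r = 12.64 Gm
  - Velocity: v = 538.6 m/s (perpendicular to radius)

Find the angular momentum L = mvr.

Convert to SI: r = 12.64 Gm = 1.264e+10 m.
Since v is perpendicular to r, L = m · v · r.
L = 265.5 · 538.6 · 1.264e+10 kg·m²/s ≈ 1.807e+15 kg·m²/s.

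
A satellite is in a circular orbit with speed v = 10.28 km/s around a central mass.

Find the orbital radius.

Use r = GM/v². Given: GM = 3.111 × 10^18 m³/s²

Convert to SI: v = 10.28 km/s = 10280 m/s.
For a circular orbit, v² = GM / r, so r = GM / v².
r = 3.111e+18 / (10280)² m ≈ 2.944e+10 m = 29.44 Gm.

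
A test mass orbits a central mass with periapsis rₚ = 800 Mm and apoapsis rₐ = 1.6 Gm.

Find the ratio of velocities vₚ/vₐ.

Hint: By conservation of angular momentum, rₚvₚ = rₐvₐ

Convert to SI: rₚ = 800 Mm = 8e+08 m; rₐ = 1.6 Gm = 1.6e+09 m.
Conservation of angular momentum gives rₚvₚ = rₐvₐ, so vₚ/vₐ = rₐ/rₚ.
vₚ/vₐ = 1.6e+09 / 8e+08 ≈ 2.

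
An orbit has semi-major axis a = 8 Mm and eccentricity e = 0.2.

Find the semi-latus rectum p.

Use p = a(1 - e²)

Convert to SI: a = 8 Mm = 8e+06 m.
p = a (1 − e²).
p = 8e+06 · (1 − (0.2)²) = 8e+06 · 0.96 ≈ 7.68e+06 m = 7.68 Mm.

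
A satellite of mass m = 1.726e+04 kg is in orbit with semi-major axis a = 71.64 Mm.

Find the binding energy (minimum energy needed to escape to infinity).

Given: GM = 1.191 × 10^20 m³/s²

Convert to SI: a = 71.64 Mm = 7.164e+07 m.
Total orbital energy is E = −GMm/(2a); binding energy is E_bind = −E = GMm/(2a).
E_bind = 1.191e+20 · 1.726e+04 / (2 · 7.164e+07) J ≈ 1.435e+16 J = 14.35 PJ.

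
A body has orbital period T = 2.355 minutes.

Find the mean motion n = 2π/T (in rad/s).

Convert to SI: T = 2.355 minutes = 141.3 s.
n = 2π / T.
n = 2π / 141.3 s ≈ 0.04447 rad/s.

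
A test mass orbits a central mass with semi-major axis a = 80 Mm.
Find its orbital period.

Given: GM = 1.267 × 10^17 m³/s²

Convert to SI: a = 80 Mm = 8e+07 m.
Kepler's third law: T = 2π √(a³ / GM).
Substituting a = 8e+07 m and GM = 1.267e+17 m³/s²:
T = 2π √((8e+07)³ / 1.267e+17) s
T ≈ 1.263e+04 s = 3.509 hours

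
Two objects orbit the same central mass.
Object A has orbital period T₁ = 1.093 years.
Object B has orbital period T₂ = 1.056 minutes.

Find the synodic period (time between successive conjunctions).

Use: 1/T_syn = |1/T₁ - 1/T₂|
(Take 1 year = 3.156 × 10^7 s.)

Convert to SI: T₁ = 1.093 years = 3.44951e+07 s; T₂ = 1.056 minutes = 63.36 s.
T_syn = |T₁ · T₂ / (T₁ − T₂)|.
T_syn = |3.44951e+07 · 63.36 / (3.44951e+07 − 63.36)| s ≈ 63.36 s = 1.056 minutes.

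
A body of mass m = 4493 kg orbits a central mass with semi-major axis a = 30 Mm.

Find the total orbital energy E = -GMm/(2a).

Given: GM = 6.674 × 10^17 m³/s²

Convert to SI: a = 30 Mm = 3e+07 m.
E = −GMm / (2a).
E = −6.674e+17 · 4493 / (2 · 3e+07) J ≈ -4.998e+13 J = -49.98 TJ.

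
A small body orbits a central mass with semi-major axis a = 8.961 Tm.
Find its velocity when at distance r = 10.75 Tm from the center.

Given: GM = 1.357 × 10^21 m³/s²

Convert to SI: a = 8.961 Tm = 8.961e+12 m; r = 10.75 Tm = 1.075e+13 m.
Vis-viva: v = √(GM · (2/r − 1/a)).
2/r − 1/a = 2/1.075e+13 − 1/8.961e+12 = 7.44518e-14 m⁻¹.
v = √(1.357e+21 · 7.44518e-14) m/s ≈ 1.005e+04 m/s = 10.05 km/s.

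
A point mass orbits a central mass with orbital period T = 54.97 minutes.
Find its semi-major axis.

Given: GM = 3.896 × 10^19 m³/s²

Convert to SI: T = 54.97 minutes = 3298.2 s.
Invert Kepler's third law: a = (GM · T² / (4π²))^(1/3).
Substituting T = 3298.2 s and GM = 3.896e+19 m³/s²:
a = (3.896e+19 · (3298.2)² / (4π²))^(1/3) m
a ≈ 2.206e+08 m = 220.6 Mm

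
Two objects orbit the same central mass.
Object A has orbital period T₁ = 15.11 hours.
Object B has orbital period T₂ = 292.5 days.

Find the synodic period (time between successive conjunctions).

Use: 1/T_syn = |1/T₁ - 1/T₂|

Convert to SI: T₁ = 15.11 hours = 54396 s; T₂ = 292.5 days = 2.5272e+07 s.
T_syn = |T₁ · T₂ / (T₁ − T₂)|.
T_syn = |54396 · 2.5272e+07 / (54396 − 2.5272e+07)| s ≈ 5.451e+04 s = 15.14 hours.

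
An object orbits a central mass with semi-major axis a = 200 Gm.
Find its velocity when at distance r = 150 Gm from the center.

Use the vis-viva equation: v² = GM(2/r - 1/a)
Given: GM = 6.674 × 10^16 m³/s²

Convert to SI: a = 200 Gm = 2e+11 m; r = 150 Gm = 1.5e+11 m.
Vis-viva: v = √(GM · (2/r − 1/a)).
2/r − 1/a = 2/1.5e+11 − 1/2e+11 = 8.33333e-12 m⁻¹.
v = √(6.674e+16 · 8.33333e-12) m/s ≈ 745.8 m/s = 745.8 m/s.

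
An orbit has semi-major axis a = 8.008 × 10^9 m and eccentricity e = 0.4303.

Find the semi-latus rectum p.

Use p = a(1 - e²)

p = a (1 − e²).
p = 8.008e+09 · (1 − (0.4303)²) = 8.008e+09 · 0.814842 ≈ 6.525e+09 m = 6.525 × 10^9 m.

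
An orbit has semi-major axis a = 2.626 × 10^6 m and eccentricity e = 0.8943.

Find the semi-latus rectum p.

p = a (1 − e²).
p = 2.626e+06 · (1 − (0.8943)²) = 2.626e+06 · 0.200228 ≈ 5.258e+05 m = 5.258 × 10^5 m.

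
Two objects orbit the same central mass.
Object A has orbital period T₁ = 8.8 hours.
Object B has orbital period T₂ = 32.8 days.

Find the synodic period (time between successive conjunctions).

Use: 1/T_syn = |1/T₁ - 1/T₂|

Convert to SI: T₁ = 8.8 hours = 31680 s; T₂ = 32.8 days = 2.83392e+06 s.
T_syn = |T₁ · T₂ / (T₁ − T₂)|.
T_syn = |31680 · 2.83392e+06 / (31680 − 2.83392e+06)| s ≈ 3.204e+04 s = 8.899 hours.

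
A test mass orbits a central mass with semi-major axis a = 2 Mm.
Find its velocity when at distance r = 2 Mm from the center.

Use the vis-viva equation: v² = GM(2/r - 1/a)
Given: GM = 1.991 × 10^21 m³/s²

Convert to SI: a = 2 Mm = 2e+06 m; r = 2 Mm = 2e+06 m.
Vis-viva: v = √(GM · (2/r − 1/a)).
2/r − 1/a = 2/2e+06 − 1/2e+06 = 5e-07 m⁻¹.
v = √(1.991e+21 · 5e-07) m/s ≈ 3.155e+07 m/s = 3.155e+04 km/s.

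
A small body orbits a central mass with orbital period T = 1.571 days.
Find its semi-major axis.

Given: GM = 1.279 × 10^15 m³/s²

Convert to SI: T = 1.571 days = 135734 s.
Invert Kepler's third law: a = (GM · T² / (4π²))^(1/3).
Substituting T = 135734 s and GM = 1.279e+15 m³/s²:
a = (1.279e+15 · (135734)² / (4π²))^(1/3) m
a ≈ 8.42e+07 m = 84.2 Mm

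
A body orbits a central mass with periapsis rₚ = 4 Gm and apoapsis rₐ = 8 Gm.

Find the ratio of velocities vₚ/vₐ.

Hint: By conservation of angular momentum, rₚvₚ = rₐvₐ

Convert to SI: rₚ = 4 Gm = 4e+09 m; rₐ = 8 Gm = 8e+09 m.
Conservation of angular momentum gives rₚvₚ = rₐvₐ, so vₚ/vₐ = rₐ/rₚ.
vₚ/vₐ = 8e+09 / 4e+09 ≈ 2.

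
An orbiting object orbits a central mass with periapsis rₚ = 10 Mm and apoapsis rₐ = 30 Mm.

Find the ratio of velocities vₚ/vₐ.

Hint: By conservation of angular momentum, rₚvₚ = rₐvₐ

Convert to SI: rₚ = 10 Mm = 1e+07 m; rₐ = 30 Mm = 3e+07 m.
Conservation of angular momentum gives rₚvₚ = rₐvₐ, so vₚ/vₐ = rₐ/rₚ.
vₚ/vₐ = 3e+07 / 1e+07 ≈ 3.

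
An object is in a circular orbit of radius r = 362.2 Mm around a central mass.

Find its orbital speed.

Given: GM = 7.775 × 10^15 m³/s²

Convert to SI: r = 362.2 Mm = 3.622e+08 m.
For a circular orbit, gravity supplies the centripetal force, so v = √(GM / r).
v = √(7.775e+15 / 3.622e+08) m/s ≈ 4633 m/s = 4.633 km/s.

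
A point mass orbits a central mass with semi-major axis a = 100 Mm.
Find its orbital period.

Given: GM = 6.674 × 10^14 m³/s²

Convert to SI: a = 100 Mm = 1e+08 m.
Kepler's third law: T = 2π √(a³ / GM).
Substituting a = 1e+08 m and GM = 6.674e+14 m³/s²:
T = 2π √((1e+08)³ / 6.674e+14) s
T ≈ 2.432e+05 s = 2.815 days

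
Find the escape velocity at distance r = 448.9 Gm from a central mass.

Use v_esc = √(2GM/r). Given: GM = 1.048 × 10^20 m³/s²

Convert to SI: r = 448.9 Gm = 4.489e+11 m.
Escape velocity comes from setting total energy to zero: ½v² − GM/r = 0 ⇒ v_esc = √(2GM / r).
v_esc = √(2 · 1.048e+20 / 4.489e+11) m/s ≈ 2.161e+04 m/s = 21.61 km/s.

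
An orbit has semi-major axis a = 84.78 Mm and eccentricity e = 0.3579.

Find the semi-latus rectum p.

Convert to SI: a = 84.78 Mm = 8.478e+07 m.
p = a (1 − e²).
p = 8.478e+07 · (1 − (0.3579)²) = 8.478e+07 · 0.871908 ≈ 7.392e+07 m = 73.92 Mm.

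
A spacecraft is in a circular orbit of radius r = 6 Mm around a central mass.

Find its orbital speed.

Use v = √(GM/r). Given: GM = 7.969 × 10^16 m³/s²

Convert to SI: r = 6 Mm = 6e+06 m.
For a circular orbit, gravity supplies the centripetal force, so v = √(GM / r).
v = √(7.969e+16 / 6e+06) m/s ≈ 1.152e+05 m/s = 115.2 km/s.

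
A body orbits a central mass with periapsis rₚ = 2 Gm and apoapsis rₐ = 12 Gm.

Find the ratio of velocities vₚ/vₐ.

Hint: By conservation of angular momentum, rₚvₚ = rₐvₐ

Convert to SI: rₚ = 2 Gm = 2e+09 m; rₐ = 12 Gm = 1.2e+10 m.
Conservation of angular momentum gives rₚvₚ = rₐvₐ, so vₚ/vₐ = rₐ/rₚ.
vₚ/vₐ = 1.2e+10 / 2e+09 ≈ 6.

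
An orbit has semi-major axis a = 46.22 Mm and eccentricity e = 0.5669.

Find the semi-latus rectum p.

Convert to SI: a = 46.22 Mm = 4.622e+07 m.
p = a (1 − e²).
p = 4.622e+07 · (1 − (0.5669)²) = 4.622e+07 · 0.678624 ≈ 3.137e+07 m = 31.37 Mm.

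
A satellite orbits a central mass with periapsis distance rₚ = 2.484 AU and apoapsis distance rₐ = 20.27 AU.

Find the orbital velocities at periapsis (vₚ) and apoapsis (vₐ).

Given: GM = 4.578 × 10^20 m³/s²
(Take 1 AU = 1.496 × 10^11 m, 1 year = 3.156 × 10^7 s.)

Convert to SI: rₚ = 2.484 AU = 3.71606e+11 m; rₐ = 20.27 AU = 3.03239e+12 m.
Use the vis-viva equation v² = GM(2/r − 1/a) with a = (rₚ + rₐ)/2 = (3.71606e+11 + 3.03239e+12)/2 = 1.702e+12 m.
vₚ = √(GM · (2/rₚ − 1/a)) = √(4.578e+20 · (2/3.71606e+11 − 1/1.702e+12)) m/s ≈ 4.685e+04 m/s = 9.884 AU/year.
vₐ = √(GM · (2/rₐ − 1/a)) = √(4.578e+20 · (2/3.03239e+12 − 1/1.702e+12)) m/s ≈ 5741 m/s = 1.211 AU/year.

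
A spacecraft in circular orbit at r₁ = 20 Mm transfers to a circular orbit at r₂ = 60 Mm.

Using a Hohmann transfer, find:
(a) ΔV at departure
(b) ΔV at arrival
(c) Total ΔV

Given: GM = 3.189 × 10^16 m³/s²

Convert to SI: r₁ = 20 Mm = 2e+07 m; r₂ = 60 Mm = 6e+07 m.
Transfer semi-major axis: a_t = (r₁ + r₂)/2 = (2e+07 + 6e+07)/2 = 4e+07 m.
Circular speeds: v₁ = √(GM/r₁) = 39931.2 m/s, v₂ = √(GM/r₂) = 23054.3 m/s.
Transfer speeds (vis-viva v² = GM(2/r − 1/a_t)): v₁ᵗ = 48905.5 m/s, v₂ᵗ = 16301.8 m/s.
(a) ΔV₁ = |v₁ᵗ − v₁| ≈ 8974 m/s = 8.974 km/s.
(b) ΔV₂ = |v₂ − v₂ᵗ| ≈ 6752 m/s = 6.752 km/s.
(c) ΔV_total = ΔV₁ + ΔV₂ ≈ 1.573e+04 m/s = 15.73 km/s.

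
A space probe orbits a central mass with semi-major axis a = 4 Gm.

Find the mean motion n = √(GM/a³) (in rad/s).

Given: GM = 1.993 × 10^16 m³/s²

Convert to SI: a = 4 Gm = 4e+09 m.
n = √(GM / a³).
n = √(1.993e+16 / (4e+09)³) rad/s ≈ 5.58e-07 rad/s.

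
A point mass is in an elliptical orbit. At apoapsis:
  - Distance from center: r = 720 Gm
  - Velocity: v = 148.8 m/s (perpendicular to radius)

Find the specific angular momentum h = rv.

Convert to SI: r = 720 Gm = 7.2e+11 m.
With v perpendicular to r, h = r · v.
h = 7.2e+11 · 148.8 m²/s ≈ 1.071e+14 m²/s.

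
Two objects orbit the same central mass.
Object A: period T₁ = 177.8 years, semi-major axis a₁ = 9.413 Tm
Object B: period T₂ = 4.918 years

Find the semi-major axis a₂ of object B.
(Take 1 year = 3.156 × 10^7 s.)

Convert to SI: T₁ = 177.8 years = 5.61137e+09 s; a₁ = 9.413 Tm = 9.413e+12 m; T₂ = 4.918 years = 1.55212e+08 s.
Kepler's third law: (T₁/T₂)² = (a₁/a₂)³ ⇒ a₂ = a₁ · (T₂/T₁)^(2/3).
T₂/T₁ = 1.55212e+08 / 5.61137e+09 = 0.0276603.
a₂ = 9.413e+12 · (0.0276603)^(2/3) m ≈ 8.609e+11 m = 860.9 Gm.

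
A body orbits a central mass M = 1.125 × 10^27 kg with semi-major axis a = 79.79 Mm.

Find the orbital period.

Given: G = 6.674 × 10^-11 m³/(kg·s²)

Convert to SI: a = 79.79 Mm = 7.979e+07 m.
GM = G · M = 6.674e-11 · 1.125e+27 = 7.50825e+16 m³/s².
Kepler's third law: T = 2π √(a³ / GM).
Substituting a = 7.979e+07 m and GM = 7.50825e+16 m³/s²:
T = 2π √((7.979e+07)³ / 7.50825e+16) s
T ≈ 1.634e+04 s = 4.54 hours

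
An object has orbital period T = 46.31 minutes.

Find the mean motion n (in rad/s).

Convert to SI: T = 46.31 minutes = 2778.6 s.
n = 2π / T.
n = 2π / 2778.6 s ≈ 0.002261 rad/s.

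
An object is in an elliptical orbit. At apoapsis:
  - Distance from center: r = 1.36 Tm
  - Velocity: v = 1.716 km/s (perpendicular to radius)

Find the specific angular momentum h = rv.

Convert to SI: r = 1.36 Tm = 1.36e+12 m; v = 1.716 km/s = 1716 m/s.
With v perpendicular to r, h = r · v.
h = 1.36e+12 · 1716 m²/s ≈ 2.334e+15 m²/s.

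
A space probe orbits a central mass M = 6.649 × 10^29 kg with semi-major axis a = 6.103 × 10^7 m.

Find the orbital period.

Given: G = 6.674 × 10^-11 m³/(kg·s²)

GM = G · M = 6.674e-11 · 6.649e+29 = 4.43754e+19 m³/s².
Kepler's third law: T = 2π √(a³ / GM).
Substituting a = 6.103e+07 m and GM = 4.43754e+19 m³/s²:
T = 2π √((6.103e+07)³ / 4.43754e+19) s
T ≈ 449.7 s = 7.495 minutes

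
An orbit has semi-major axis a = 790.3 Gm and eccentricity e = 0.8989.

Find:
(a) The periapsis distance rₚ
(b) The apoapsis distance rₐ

Convert to SI: a = 790.3 Gm = 7.903e+11 m.
(a) rₚ = a(1 − e) = 7.903e+11 · (1 − 0.8989) = 7.903e+11 · 0.1011 ≈ 7.99e+10 m = 79.9 Gm.
(b) rₐ = a(1 + e) = 7.903e+11 · (1 + 0.8989) = 7.903e+11 · 1.8989 ≈ 1.501e+12 m = 1.501 Tm.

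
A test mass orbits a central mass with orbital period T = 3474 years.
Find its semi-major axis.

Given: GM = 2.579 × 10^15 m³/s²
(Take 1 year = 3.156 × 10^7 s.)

Convert to SI: T = 3474 years = 1.09639e+11 s.
Invert Kepler's third law: a = (GM · T² / (4π²))^(1/3).
Substituting T = 1.09639e+11 s and GM = 2.579e+15 m³/s²:
a = (2.579e+15 · (1.09639e+11)² / (4π²))^(1/3) m
a ≈ 9.226e+11 m = 922.6 Gm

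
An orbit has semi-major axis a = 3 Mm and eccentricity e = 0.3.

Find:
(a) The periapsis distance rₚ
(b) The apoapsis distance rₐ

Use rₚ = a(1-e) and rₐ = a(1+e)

Convert to SI: a = 3 Mm = 3e+06 m.
(a) rₚ = a(1 − e) = 3e+06 · (1 − 0.3) = 3e+06 · 0.7 ≈ 2.1e+06 m = 2.1 Mm.
(b) rₐ = a(1 + e) = 3e+06 · (1 + 0.3) = 3e+06 · 1.3 ≈ 3.9e+06 m = 3.9 Mm.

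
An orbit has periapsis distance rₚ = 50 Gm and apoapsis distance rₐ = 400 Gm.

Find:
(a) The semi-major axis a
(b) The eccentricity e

Convert to SI: rₚ = 50 Gm = 5e+10 m; rₐ = 400 Gm = 4e+11 m.
(a) a = (rₚ + rₐ) / 2 = (5e+10 + 4e+11) / 2 ≈ 2.25e+11 m = 225 Gm.
(b) e = (rₐ − rₚ) / (rₐ + rₚ) = (4e+11 − 5e+10) / (4e+11 + 5e+10) ≈ 0.7778.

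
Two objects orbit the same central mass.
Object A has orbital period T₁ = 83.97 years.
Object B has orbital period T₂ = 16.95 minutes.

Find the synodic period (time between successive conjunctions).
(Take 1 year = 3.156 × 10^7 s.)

Convert to SI: T₁ = 83.97 years = 2.65009e+09 s; T₂ = 16.95 minutes = 1017 s.
T_syn = |T₁ · T₂ / (T₁ − T₂)|.
T_syn = |2.65009e+09 · 1017 / (2.65009e+09 − 1017)| s ≈ 1017 s = 16.95 minutes.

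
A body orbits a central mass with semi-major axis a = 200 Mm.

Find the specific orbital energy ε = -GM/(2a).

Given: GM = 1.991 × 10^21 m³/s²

Convert to SI: a = 200 Mm = 2e+08 m.
ε = −GM / (2a).
ε = −1.991e+21 / (2 · 2e+08) J/kg ≈ -4.978e+12 J/kg = -4978 GJ/kg.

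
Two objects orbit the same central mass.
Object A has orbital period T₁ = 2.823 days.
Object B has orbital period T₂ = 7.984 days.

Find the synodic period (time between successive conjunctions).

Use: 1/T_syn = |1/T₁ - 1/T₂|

Convert to SI: T₁ = 2.823 days = 243907 s; T₂ = 7.984 days = 689818 s.
T_syn = |T₁ · T₂ / (T₁ − T₂)|.
T_syn = |243907 · 689818 / (243907 − 689818)| s ≈ 3.773e+05 s = 4.367 days.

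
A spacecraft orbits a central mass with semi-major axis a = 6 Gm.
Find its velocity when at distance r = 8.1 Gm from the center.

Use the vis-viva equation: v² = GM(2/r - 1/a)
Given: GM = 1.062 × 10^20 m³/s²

Convert to SI: a = 6 Gm = 6e+09 m; r = 8.1 Gm = 8.1e+09 m.
Vis-viva: v = √(GM · (2/r − 1/a)).
2/r − 1/a = 2/8.1e+09 − 1/6e+09 = 8.02469e-11 m⁻¹.
v = √(1.062e+20 · 8.02469e-11) m/s ≈ 9.232e+04 m/s = 92.32 km/s.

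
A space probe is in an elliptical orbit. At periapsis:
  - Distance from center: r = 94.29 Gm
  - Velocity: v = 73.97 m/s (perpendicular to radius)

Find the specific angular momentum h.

Convert to SI: r = 94.29 Gm = 9.429e+10 m.
With v perpendicular to r, h = r · v.
h = 9.429e+10 · 73.97 m²/s ≈ 6.975e+12 m²/s.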